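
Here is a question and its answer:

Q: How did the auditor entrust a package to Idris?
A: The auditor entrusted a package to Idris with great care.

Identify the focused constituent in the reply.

with great care

The wh-word "how" asks about the manner.
In the answer, "the auditor", "a package" and "to Idris" are given — repeated from the question.
The constituent filling the manner gap is "with great care"; that is the focus and would carry nuclear stress.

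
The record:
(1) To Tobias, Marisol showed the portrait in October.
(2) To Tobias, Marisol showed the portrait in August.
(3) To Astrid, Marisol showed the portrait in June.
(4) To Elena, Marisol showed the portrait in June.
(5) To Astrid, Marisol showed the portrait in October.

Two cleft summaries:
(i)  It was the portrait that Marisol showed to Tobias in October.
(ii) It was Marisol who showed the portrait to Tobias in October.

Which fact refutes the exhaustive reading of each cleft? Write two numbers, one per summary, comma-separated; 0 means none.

0, 0

(i): focus "the portrait". No fact shares agent = Marisol, recipient = Tobias, setting = in October with a different thing. 0.
(ii): focus "Marisol". No fact shares thing = the portrait, recipient = Tobias, setting = in October with a different agent. 0.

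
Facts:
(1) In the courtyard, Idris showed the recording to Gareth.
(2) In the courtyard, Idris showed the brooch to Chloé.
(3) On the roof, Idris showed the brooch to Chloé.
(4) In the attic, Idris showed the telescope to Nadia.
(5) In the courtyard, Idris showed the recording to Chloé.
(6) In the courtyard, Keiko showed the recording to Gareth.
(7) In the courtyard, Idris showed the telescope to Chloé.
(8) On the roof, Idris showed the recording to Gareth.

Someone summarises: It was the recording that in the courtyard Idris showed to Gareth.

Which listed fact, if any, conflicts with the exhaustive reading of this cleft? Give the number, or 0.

Focus of the cleft: "the recording" (the thing). Presupposed background: same agent, recipient, setting (Idris / Gareth / in the courtyard).
The exhaustive reading says no other thing fits that background.
Every other fact differs from the presupposition on some backgrounded slot, so none challenges the exhaustivity.

0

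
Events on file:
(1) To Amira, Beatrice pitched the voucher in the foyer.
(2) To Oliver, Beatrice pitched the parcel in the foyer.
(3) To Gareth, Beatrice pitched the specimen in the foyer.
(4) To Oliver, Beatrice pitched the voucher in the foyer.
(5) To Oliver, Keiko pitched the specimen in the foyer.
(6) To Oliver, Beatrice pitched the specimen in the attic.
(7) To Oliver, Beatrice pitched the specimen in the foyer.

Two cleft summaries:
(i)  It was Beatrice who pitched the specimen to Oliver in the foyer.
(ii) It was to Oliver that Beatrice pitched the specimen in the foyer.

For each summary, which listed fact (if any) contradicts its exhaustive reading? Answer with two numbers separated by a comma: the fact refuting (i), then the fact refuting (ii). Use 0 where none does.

(i): focus "Beatrice". Looking for the specimen as thing and Oliver as recipient and in the foyer as setting with some other agent — fact (5) has Keiko there. Refuted.
(ii): focus "Oliver". Looking for Beatrice as agent and the specimen as thing and in the foyer as setting with some other recipient — fact (3) has Gareth there. Refuted.

5, 3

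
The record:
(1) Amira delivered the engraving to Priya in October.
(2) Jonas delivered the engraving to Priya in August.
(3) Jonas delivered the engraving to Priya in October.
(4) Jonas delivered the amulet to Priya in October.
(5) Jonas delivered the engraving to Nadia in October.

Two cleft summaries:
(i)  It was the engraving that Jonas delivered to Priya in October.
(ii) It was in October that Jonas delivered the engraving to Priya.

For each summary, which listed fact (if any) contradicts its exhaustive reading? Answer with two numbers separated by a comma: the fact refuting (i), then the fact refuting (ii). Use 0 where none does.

4, 2

Summary (i) focuses "the engraving" (the thing); background agent = Jonas, recipient = Priya, setting = in October. Fact (4) matches that background with thing = the amulet — refutes (i).
Summary (ii) focuses "in October" (the setting); background agent = Jonas, thing = the engraving, recipient = Priya. Fact (2) matches that background with setting = in August — refutes (ii).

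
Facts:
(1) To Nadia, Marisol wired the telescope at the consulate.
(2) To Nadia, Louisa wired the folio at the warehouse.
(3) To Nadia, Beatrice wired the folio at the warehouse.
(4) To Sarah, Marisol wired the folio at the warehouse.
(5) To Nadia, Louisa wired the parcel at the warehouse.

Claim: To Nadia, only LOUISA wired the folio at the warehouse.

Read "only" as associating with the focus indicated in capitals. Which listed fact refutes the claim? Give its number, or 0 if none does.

3

Focus (in capitals) is "Louisa" — the agent. "Only" excludes alternative agents while holding fixed the folio as thing and Nadia as recipient and at the warehouse as setting.
Fact (3) matches on the folio as thing and Nadia as recipient and at the warehouse as setting, but has agent = Beatrice instead. That refutes the claim.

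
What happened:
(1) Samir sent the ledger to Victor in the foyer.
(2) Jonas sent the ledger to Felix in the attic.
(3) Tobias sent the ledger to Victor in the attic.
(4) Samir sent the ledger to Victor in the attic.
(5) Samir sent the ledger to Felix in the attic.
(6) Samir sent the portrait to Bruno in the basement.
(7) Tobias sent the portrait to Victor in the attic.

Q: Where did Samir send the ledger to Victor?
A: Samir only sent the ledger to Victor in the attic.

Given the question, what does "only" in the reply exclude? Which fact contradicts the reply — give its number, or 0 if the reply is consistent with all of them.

1

Answering "Where did ...?" puts focus on the setting — here, "in the attic".
So "only" ranges over settings; the rest (Samir as agent and the ledger as thing and Victor as recipient) is presupposed.
Fact (1) keeps Samir as agent and the ledger as thing and Victor as recipient but has setting = in the foyer; that refutes the reply.
(Fact (5) would refute a reading with focus on the recipient — but that is not what the question asks.)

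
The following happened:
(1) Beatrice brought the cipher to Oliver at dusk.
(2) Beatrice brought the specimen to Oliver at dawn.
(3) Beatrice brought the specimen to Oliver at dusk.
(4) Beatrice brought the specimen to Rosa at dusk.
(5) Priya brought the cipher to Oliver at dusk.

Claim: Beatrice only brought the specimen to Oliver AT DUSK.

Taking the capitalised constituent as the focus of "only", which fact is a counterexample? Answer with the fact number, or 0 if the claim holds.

2

The capitals mark "at dusk" as focus. So "only" rules out other settings, with the rest (Beatrice as agent and the specimen as thing and Oliver as recipient) as background.
Fact (2) shares the background but differs in setting (at dawn) — a counterexample.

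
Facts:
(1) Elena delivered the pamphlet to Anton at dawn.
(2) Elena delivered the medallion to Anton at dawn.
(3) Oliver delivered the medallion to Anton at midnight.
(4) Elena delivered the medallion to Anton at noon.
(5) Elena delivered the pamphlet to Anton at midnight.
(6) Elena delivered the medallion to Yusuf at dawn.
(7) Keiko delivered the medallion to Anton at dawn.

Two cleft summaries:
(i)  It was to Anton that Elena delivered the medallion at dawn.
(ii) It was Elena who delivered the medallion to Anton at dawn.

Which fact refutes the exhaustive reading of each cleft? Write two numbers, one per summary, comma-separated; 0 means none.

6, 7

(i): focus "Anton". Looking for same agent, thing, setting (Elena / the medallion / at dawn) with some other recipient — fact (6) has Yusuf there. Refuted.
(ii): focus "Elena". Looking for same thing, recipient, setting (the medallion / Anton / at dawn) with some other agent — fact (7) has Keiko there. Refuted.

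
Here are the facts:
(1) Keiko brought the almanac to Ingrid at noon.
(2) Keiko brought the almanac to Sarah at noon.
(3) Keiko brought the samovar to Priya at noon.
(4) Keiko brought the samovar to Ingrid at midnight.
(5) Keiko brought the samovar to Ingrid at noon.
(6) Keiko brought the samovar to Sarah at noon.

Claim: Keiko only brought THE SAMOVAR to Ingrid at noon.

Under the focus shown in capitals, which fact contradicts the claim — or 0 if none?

1

Focus (in capitals) is "the samovar" — the thing. "Only" excludes alternative things while holding fixed same agent, recipient, setting (Keiko / Ingrid / at noon).
Fact (1) shares the background but differs in thing (the almanac) — a counterexample.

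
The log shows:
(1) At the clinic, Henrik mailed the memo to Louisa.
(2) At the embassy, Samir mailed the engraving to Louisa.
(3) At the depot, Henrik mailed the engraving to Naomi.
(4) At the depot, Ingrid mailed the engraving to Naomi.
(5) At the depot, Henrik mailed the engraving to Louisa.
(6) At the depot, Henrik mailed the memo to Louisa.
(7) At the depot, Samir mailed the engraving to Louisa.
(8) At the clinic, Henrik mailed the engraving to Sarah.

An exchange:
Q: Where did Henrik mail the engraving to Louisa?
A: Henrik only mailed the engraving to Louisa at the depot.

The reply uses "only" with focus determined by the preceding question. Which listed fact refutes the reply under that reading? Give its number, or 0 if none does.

0

Answering "Where did ...?" puts focus on the setting — here, "at the depot".
So "only" ranges over settings; the rest (same agent, thing, recipient (Henrik / the engraving / Louisa)) is presupposed.
No fact keeps same agent, thing, recipient (Henrik / the engraving / Louisa) while changing the setting; every other fact differs on something backgrounded. The reply stands.
(Fact (6) would refute a reading with focus on the thing — but that is not what the question asks.)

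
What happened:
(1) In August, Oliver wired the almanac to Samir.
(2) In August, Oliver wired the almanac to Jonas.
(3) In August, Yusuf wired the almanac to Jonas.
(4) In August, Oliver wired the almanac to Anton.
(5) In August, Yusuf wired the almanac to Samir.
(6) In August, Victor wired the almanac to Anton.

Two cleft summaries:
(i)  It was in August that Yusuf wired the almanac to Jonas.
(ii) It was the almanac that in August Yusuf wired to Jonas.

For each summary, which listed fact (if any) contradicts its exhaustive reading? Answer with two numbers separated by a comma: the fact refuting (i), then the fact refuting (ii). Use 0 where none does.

(i): focus "in August". No fact shares same agent, thing, recipient (Yusuf / the almanac / Jonas) with a different setting. 0.
(ii): focus "the almanac". No fact shares same agent, recipient, setting (Yusuf / Jonas / in August) with a different thing. 0.

0, 0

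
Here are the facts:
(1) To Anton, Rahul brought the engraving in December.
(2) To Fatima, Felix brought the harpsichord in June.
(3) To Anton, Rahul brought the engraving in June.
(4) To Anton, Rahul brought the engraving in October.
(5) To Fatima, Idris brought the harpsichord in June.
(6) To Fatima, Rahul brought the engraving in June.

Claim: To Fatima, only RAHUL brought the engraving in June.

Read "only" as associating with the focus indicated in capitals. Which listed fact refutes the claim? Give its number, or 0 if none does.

The capitals mark "Rahul" as focus. So "only" rules out other agents, with the rest (the engraving as thing and Fatima as recipient and in June as setting) as background.
Every other fact changes something in the background, not just the agent. Nothing refutes the claim.

0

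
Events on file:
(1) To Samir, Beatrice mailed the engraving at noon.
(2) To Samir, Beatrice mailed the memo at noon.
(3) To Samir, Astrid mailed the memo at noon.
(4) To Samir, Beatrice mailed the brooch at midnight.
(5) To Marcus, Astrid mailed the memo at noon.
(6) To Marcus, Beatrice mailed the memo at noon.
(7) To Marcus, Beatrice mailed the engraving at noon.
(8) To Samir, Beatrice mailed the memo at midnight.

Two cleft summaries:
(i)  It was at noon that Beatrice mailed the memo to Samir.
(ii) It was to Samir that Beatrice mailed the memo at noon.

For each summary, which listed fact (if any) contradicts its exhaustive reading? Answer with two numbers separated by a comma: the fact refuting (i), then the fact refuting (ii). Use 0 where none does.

8, 6

Summary (i) focuses "at noon" (the setting); background same agent, thing, recipient (Beatrice / the memo / Samir). Fact (8) matches that background with setting = at midnight — refutes (i).
Summary (ii) focuses "Samir" (the recipient); background same agent, thing, setting (Beatrice / the memo / at noon). Fact (6) matches that background with recipient = Marcus — refutes (ii).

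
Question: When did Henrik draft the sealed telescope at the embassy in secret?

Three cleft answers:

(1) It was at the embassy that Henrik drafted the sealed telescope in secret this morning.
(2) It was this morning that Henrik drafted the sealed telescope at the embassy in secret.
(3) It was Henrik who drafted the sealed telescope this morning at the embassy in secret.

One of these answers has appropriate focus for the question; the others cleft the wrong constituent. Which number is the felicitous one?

The question word "when" targets the time.
Option (1) clefts "at the embassy" — the location, not what was asked.
Option (2) clefts "this morning" — that matches what the question asks about.
Option (3) clefts "Henrik" — the subject (agent), not what was asked.
So the congruent reply is (2).

2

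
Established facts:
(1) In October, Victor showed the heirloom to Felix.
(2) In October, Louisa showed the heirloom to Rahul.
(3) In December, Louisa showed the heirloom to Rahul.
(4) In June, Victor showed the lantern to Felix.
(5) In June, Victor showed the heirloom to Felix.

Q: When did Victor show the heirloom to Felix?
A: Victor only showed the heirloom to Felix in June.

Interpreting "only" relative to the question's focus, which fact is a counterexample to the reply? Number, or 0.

1

The question "When did ...?" targets the setting, so in the reply the focus falls on "in June".
"Only" then excludes alternative settings while the background — same agent, thing, recipient (Victor / the heirloom / Felix) — is held fixed.
Fact (1) keeps same agent, thing, recipient (Victor / the heirloom / Felix) but has setting = in October; that refutes the reply.
(Fact (4) would refute a reading with focus on the thing — but that is not what the question asks.)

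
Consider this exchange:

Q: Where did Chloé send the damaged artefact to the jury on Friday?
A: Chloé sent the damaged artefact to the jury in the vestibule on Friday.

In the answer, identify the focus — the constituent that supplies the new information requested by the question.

The wh-word "where" asks about the location.
In the answer, "Chloé", "the damaged artefact", "to the jury" and "on Friday" are given — repeated from the question.
The constituent filling the location gap is "in the vestibule"; that is the focus and would carry nuclear stress.

in the vestibule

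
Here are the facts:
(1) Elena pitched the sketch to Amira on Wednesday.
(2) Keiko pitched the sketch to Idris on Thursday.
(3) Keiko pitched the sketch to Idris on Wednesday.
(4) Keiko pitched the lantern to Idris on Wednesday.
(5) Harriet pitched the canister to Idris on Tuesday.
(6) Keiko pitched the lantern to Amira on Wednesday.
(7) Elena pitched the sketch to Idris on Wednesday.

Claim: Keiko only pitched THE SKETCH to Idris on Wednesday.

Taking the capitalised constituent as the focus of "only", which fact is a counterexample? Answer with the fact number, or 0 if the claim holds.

4

The capitals mark "the sketch" as focus. So "only" rules out other things, with the rest (same agent, recipient, setting (Keiko / Idris / on Wednesday)) as background.
Fact (4) shares the background but differs in thing (the lantern) — a counterexample.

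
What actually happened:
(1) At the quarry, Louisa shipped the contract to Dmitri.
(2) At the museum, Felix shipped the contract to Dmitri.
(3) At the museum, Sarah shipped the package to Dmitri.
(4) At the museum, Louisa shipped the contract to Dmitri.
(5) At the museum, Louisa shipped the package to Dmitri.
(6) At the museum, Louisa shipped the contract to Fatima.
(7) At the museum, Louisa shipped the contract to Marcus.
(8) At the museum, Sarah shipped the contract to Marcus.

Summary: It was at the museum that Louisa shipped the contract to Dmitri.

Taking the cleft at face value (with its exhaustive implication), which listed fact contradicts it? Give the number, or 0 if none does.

Focus of the cleft: "at the museum" (the setting). Presupposed background: same agent, thing, recipient (Louisa / the contract / Dmitri).
Exhaustivity: at the museum is the only setting satisfying that background.
But fact (1) also has same agent, thing, recipient (Louisa / the contract / Dmitri), with setting = at the quarry — so the exhaustive reading fails.

1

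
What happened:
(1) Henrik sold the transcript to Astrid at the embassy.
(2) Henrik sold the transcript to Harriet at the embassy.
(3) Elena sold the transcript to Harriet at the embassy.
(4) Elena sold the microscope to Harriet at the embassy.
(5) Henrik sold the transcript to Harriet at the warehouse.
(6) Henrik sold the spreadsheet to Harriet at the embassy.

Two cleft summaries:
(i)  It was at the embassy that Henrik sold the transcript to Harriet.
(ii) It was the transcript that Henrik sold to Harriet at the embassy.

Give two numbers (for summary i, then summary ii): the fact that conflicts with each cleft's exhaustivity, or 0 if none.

5, 6

Summary (i) focuses "at the embassy" (the setting); background agent = Henrik, thing = the transcript, recipient = Harriet. Fact (5) matches that background with setting = at the warehouse — refutes (i).
Summary (ii) focuses "the transcript" (the thing); background agent = Henrik, recipient = Harriet, setting = at the embassy. Fact (6) matches that background with thing = the spreadsheet — refutes (ii).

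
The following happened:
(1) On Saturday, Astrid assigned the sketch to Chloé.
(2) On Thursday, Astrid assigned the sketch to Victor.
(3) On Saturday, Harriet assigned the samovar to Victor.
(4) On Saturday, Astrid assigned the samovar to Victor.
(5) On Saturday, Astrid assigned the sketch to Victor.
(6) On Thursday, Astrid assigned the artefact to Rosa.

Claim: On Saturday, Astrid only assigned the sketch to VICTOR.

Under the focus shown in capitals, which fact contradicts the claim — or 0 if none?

Focus (in capitals) is "Victor" — the recipient. "Only" excludes alternative recipients while holding fixed Astrid as agent and the sketch as thing and on Saturday as setting.
Fact (1) matches on Astrid as agent and the sketch as thing and on Saturday as setting, but has recipient = Chloé instead. That refutes the claim.

1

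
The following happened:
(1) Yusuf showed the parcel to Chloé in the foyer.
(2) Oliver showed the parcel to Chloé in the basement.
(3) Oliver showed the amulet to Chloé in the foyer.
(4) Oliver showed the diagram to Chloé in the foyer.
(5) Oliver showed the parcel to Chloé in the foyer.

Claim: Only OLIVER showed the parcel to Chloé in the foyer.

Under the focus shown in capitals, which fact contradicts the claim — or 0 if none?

Focus (in capitals) is "Oliver" — the agent. "Only" excludes alternative agents while holding fixed the parcel as thing and Chloé as recipient and in the foyer as setting.
Fact (1) shares the background but differs in agent (Yusuf) — a counterexample.

1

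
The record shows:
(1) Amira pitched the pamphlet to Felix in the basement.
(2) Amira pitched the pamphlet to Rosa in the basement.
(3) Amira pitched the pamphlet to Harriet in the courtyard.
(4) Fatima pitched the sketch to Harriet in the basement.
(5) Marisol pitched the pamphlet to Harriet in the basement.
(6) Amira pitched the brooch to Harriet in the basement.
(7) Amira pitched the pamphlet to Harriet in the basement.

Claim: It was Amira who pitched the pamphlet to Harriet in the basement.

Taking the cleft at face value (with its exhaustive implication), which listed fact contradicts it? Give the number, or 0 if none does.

5

The cleft puts "Amira" in focus and presupposes the open proposition with thing = the pamphlet, recipient = Harriet, setting = in the basement.
The exhaustive reading says no other agent fits that background.
But fact (5) also has thing = the pamphlet, recipient = Harriet, setting = in the basement, with agent = Marisol — so the exhaustive reading fails.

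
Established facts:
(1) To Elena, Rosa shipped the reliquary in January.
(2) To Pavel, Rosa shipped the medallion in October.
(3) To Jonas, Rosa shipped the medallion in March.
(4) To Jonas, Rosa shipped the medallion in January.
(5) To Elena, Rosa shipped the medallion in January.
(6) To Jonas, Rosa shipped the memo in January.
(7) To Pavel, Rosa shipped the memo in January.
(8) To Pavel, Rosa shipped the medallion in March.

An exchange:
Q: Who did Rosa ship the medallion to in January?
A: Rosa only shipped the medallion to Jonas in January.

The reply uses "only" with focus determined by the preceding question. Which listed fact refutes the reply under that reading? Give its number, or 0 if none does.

The question "Who did ... to ...?" targets the recipient, so in the reply the focus falls on "Jonas".
"Only" then excludes alternative recipients while the background — same agent, thing, setting (Rosa / the medallion / in January) — is held fixed.
Fact (5) shares the background with a different recipient (Elena) — counterexample.
(Fact (3) would refute a reading with focus on the setting — but that is not what the question asks.)

5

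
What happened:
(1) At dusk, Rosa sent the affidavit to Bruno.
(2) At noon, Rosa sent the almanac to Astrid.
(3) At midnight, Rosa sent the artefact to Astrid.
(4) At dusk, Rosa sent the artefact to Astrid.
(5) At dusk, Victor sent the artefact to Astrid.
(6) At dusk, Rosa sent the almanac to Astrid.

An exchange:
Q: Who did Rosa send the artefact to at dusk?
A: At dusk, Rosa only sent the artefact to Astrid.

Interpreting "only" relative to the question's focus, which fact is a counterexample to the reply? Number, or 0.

Answering "Who did ... to ...?" puts focus on the recipient — here, "Astrid".
"Only" then excludes alternative recipients while the background — same agent, thing, setting (Rosa / the artefact / at dusk) — is held fixed.
No listed fact shares that background with another recipient. Nothing contradicts the reply.
(Fact (3) would refute a reading with focus on the setting — but that is not what the question asks.)

0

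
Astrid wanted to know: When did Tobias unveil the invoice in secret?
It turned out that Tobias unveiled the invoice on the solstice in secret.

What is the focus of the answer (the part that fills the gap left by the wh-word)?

on the solstice

The wh-word "when" asks about the time.
In the answer, "Tobias", "the invoice" and "in secret" are given — repeated from the question.
The constituent filling the time gap is "on the solstice"; that is the focus and would carry nuclear stress.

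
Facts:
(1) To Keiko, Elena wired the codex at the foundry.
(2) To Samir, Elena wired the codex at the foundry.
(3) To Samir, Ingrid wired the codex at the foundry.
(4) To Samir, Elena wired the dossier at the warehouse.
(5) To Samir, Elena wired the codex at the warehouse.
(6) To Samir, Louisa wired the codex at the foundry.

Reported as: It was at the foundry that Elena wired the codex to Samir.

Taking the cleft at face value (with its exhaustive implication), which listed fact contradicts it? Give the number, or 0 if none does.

5

The cleft puts "at the foundry" in focus and presupposes the open proposition with agent = Elena, thing = the codex, recipient = Samir.
The exhaustive reading says no other setting fits that background.
But fact (5) also has agent = Elena, thing = the codex, recipient = Samir, with setting = at the warehouse — so the exhaustive reading fails.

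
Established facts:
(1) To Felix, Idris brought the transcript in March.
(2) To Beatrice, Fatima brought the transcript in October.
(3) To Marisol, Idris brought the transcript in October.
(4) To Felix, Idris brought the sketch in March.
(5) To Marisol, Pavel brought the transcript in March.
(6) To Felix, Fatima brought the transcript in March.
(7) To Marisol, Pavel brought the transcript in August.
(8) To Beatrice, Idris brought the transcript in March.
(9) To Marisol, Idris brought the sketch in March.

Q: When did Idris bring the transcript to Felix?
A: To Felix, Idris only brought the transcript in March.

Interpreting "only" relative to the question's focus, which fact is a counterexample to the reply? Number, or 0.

0

Answering "When did ...?" puts focus on the setting — here, "in March".
So "only" ranges over settings; the rest (agent = Idris, thing = the transcript, recipient = Felix) is presupposed.
No fact keeps agent = Idris, thing = the transcript, recipient = Felix while changing the setting; every other fact differs on something backgrounded. The reply stands.
(Fact (4) would refute a reading with focus on the thing — but that is not what the question asks.)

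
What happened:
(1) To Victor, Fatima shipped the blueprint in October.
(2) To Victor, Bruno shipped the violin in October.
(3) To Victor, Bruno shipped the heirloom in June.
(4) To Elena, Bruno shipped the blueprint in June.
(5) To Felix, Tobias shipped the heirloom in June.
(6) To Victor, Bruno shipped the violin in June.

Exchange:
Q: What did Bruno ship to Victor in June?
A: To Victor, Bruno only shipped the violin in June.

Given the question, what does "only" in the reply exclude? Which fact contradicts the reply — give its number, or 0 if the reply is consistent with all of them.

3

Answering "What did ...?" puts focus on the thing — here, "the violin".
So "only" ranges over things; the rest (agent = Bruno, recipient = Victor, setting = in June) is presupposed.
Fact (3) keeps agent = Bruno, recipient = Victor, setting = in June but has thing = the heirloom; that refutes the reply.
(Fact (2) would refute a reading with focus on the setting — but that is not what the question asks.)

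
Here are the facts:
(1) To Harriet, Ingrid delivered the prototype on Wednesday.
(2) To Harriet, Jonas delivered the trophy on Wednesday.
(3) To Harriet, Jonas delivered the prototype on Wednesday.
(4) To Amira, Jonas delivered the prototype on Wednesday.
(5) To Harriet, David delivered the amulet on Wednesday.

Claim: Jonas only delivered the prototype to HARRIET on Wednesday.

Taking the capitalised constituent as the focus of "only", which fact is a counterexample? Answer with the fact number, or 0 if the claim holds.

Focus (in capitals) is "Harriet" — the recipient. "Only" excludes alternative recipients while holding fixed agent = Jonas, thing = the prototype, setting = on Wednesday.
Fact (4) shares the background but differs in recipient (Amira) — a counterexample.

4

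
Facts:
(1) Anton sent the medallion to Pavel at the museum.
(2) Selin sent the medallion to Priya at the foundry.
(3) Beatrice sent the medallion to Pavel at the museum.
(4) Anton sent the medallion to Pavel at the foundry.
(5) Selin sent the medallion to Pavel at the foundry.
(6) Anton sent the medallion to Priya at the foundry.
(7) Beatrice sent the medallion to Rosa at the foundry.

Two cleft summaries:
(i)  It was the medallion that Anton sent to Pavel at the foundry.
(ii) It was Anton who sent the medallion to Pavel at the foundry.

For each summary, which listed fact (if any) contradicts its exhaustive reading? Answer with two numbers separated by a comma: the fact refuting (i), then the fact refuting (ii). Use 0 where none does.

0, 5

(i): focus "the medallion". No fact shares agent = Anton, recipient = Pavel, setting = at the foundry with a different thing. 0.
(ii): focus "Anton". Looking for thing = the medallion, recipient = Pavel, setting = at the foundry with some other agent — fact (5) has Selin there. Refuted.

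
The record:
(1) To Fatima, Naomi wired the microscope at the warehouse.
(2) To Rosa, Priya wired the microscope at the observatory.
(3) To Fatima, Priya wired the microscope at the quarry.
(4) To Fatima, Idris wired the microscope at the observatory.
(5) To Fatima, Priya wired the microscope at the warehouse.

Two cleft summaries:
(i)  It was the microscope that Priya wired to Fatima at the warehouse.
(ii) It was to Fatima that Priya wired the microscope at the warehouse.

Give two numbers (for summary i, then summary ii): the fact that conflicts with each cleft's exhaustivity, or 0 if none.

Summary (i) focuses "the microscope" (the thing); background Priya as agent and Fatima as recipient and at the warehouse as setting. No fact matches that background with a different thing, so 0.
Summary (ii) focuses "Fatima" (the recipient); background Priya as agent and the microscope as thing and at the warehouse as setting. No fact matches that background with a different recipient, so 0.

0, 0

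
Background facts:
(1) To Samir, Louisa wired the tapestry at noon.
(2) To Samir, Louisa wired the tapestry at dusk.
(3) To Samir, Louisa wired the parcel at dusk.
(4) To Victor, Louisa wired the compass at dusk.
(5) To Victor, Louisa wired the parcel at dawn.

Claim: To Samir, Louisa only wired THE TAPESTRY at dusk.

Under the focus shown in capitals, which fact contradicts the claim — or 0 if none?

3

The capitals mark "the tapestry" as focus. So "only" rules out other things, with the rest (same agent, recipient, setting (Louisa / Samir / at dusk)) as background.
Fact (3) shares the background but differs in thing (the parcel) — a counterexample.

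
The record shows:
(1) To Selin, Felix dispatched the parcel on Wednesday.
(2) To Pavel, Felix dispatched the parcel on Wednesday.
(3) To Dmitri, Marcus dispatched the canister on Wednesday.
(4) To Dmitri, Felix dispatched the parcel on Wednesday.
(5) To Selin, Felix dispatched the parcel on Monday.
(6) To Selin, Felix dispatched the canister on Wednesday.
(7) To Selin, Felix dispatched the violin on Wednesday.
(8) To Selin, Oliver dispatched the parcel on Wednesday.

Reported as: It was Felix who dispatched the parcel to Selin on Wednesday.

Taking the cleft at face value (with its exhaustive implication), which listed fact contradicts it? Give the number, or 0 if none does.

8

The cleft puts "Felix" in focus and presupposes the open proposition with same thing, recipient, setting (the parcel / Selin / on Wednesday).
The exhaustive reading says no other agent fits that background.
But fact (8) also has same thing, recipient, setting (the parcel / Selin / on Wednesday), with agent = Oliver — so the exhaustive reading fails.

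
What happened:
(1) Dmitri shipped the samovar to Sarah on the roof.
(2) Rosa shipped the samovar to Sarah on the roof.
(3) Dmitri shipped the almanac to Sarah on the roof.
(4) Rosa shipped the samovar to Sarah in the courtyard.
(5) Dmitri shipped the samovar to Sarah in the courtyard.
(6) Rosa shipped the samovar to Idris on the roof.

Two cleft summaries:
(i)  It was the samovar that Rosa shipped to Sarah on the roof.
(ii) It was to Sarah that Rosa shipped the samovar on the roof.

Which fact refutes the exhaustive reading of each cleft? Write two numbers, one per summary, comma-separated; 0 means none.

(i): focus "the samovar". No fact shares agent = Rosa, recipient = Sarah, setting = on the roof with a different thing. 0.
(ii): focus "Sarah". Looking for agent = Rosa, thing = the samovar, setting = on the roof with some other recipient — fact (6) has Idris there. Refuted.

0, 6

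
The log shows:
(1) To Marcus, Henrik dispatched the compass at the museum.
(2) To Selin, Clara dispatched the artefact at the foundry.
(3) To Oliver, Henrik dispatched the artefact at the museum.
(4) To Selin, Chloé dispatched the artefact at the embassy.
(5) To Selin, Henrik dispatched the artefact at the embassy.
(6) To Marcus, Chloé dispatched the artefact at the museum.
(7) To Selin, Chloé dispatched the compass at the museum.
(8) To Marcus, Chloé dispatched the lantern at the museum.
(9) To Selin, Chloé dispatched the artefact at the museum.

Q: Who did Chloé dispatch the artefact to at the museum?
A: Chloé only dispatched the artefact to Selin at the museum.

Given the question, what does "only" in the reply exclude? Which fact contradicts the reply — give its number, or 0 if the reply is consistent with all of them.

The question "Who did ... to ...?" targets the recipient, so in the reply the focus falls on "Selin".
"Only" then excludes alternative recipients while the background — Chloé as agent and the artefact as thing and at the museum as setting — is held fixed.
Fact (6) keeps Chloé as agent and the artefact as thing and at the museum as setting but has recipient = Marcus; that refutes the reply.
(Fact (7) would refute a reading with focus on the thing — but that is not what the question asks.)

6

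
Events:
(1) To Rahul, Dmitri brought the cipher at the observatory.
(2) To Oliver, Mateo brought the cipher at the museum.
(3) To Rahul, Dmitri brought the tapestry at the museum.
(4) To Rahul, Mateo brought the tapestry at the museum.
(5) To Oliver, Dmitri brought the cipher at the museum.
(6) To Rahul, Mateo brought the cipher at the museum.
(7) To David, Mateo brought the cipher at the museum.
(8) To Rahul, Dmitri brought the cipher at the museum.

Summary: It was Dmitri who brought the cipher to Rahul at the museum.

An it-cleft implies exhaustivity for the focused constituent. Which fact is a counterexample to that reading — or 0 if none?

6

The cleft puts "Dmitri" in focus and presupposes the open proposition with the cipher as thing and Rahul as recipient and at the museum as setting.
Exhaustivity: Dmitri is the only agent satisfying that background.
But fact (6) also has the cipher as thing and Rahul as recipient and at the museum as setting, with agent = Mateo — so the exhaustive reading fails.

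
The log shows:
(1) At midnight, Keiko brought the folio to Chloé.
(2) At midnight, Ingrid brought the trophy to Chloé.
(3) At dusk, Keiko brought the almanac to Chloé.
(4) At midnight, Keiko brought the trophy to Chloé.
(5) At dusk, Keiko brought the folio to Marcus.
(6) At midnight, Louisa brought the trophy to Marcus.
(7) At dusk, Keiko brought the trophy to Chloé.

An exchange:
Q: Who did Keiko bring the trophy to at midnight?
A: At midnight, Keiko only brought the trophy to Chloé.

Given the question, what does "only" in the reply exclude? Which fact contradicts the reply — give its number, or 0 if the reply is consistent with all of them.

0

Answering "Who did ... to ...?" puts focus on the recipient — here, "Chloé".
"Only" then excludes alternative recipients while the background — Keiko as agent and the trophy as thing and at midnight as setting — is held fixed.
No fact keeps Keiko as agent and the trophy as thing and at midnight as setting while changing the recipient; every other fact differs on something backgrounded. The reply stands.
(Fact (7) would refute a reading with focus on the setting — but that is not what the question asks.)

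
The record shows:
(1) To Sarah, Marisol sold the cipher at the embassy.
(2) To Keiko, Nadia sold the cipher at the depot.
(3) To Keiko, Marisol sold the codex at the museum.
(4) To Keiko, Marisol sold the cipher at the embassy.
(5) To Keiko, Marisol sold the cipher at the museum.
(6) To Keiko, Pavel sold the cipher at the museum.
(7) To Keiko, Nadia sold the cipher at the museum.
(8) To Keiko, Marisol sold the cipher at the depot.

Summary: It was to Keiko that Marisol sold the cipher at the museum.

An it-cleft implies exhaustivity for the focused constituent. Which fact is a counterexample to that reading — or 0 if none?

Focus of the cleft: "Keiko" (the recipient). Presupposed background: Marisol as agent and the cipher as thing and at the museum as setting.
Exhaustivity: Keiko is the only recipient satisfying that background.
No listed fact matches the background with a different recipient. Exhaustivity holds.

0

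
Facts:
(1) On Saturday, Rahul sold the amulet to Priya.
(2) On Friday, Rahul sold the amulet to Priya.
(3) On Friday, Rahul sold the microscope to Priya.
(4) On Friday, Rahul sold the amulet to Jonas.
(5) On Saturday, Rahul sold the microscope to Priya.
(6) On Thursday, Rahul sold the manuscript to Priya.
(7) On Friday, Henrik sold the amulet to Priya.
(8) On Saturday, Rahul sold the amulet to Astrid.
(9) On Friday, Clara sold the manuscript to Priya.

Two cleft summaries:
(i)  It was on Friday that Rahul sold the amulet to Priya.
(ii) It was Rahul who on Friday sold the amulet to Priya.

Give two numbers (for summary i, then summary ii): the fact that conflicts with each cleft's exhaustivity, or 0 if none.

1, 7

(i): focus "on Friday". Looking for Rahul as agent and the amulet as thing and Priya as recipient with some other setting — fact (1) has on Saturday there. Refuted.
(ii): focus "Rahul". Looking for the amulet as thing and Priya as recipient and on Friday as setting with some other agent — fact (7) has Henrik there. Refuted.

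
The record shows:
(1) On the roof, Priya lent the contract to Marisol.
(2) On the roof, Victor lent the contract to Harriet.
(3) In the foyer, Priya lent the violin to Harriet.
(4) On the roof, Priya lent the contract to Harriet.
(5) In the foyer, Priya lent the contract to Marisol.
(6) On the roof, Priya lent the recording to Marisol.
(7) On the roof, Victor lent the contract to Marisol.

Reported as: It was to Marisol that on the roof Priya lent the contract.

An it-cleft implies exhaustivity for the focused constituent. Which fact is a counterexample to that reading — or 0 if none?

4

The cleft puts "Marisol" in focus and presupposes the open proposition with Priya as agent and the contract as thing and on the roof as setting.
Exhaustivity: Marisol is the only recipient satisfying that background.
But fact (4) also has Priya as agent and the contract as thing and on the roof as setting, with recipient = Harriet — so the exhaustive reading fails.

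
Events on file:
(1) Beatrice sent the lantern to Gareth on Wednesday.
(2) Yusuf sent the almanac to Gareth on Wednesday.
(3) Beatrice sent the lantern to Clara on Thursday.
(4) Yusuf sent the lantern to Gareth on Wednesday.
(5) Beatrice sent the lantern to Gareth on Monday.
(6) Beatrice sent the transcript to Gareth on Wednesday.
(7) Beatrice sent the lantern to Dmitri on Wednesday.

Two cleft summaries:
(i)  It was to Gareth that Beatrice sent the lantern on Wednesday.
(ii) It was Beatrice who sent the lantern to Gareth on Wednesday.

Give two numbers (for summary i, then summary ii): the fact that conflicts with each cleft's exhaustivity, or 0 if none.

7, 4

(i): focus "Gareth". Looking for Beatrice as agent and the lantern as thing and on Wednesday as setting with some other recipient — fact (7) has Dmitri there. Refuted.
(ii): focus "Beatrice". Looking for the lantern as thing and Gareth as recipient and on Wednesday as setting with some other agent — fact (4) has Yusuf there. Refuted.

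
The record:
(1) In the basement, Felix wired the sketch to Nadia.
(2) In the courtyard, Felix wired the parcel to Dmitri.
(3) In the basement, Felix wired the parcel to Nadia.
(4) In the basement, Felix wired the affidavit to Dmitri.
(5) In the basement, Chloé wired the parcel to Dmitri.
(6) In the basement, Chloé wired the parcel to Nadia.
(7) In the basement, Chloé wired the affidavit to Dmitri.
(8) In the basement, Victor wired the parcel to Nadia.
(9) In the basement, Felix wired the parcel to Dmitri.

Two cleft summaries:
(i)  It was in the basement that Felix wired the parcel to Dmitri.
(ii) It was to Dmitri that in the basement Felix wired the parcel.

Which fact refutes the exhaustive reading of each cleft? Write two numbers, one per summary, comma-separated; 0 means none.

Summary (i) focuses "in the basement" (the setting); background same agent, thing, recipient (Felix / the parcel / Dmitri). Fact (2) matches that background with setting = in the courtyard — refutes (i).
Summary (ii) focuses "Dmitri" (the recipient); background same agent, thing, setting (Felix / the parcel / in the basement). Fact (3) matches that background with recipient = Nadia — refutes (ii).

2, 3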